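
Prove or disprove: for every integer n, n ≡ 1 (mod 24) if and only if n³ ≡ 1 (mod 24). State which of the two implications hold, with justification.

(⇒) Suppose n ≡ 1 (mod 24). Write n = 24j + 1. Then (24j + 1)³ = 13824j³ + 1728j² + 72j + 1 = 24(576j³ + 72j² + 3j) + 1, so n³ ≡ 1 (mod 24).

(⇐) Conversely, suppose n³ ≡ 1 (mod 24). The only residue r in {0, …, 23} with r³ ≡ 1 (mod 24) is r = 1, so n ≡ 1 (mod 24).

Both implications hold.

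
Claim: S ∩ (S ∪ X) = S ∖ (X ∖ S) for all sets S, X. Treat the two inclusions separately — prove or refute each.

Forward inclusion. Let x ∈ S ∩ (S ∪ X). Then either x ∈ S and x ∉ X; or x ∈ S ∩ X. In each case x ∈ S ∖ (X ∖ S), so S ∩ (S ∪ X) ⊆ S ∖ (X ∖ S).

Reverse inclusion. Let x ∈ S ∖ (X ∖ S). Then either x ∈ S and x ∉ X; or x ∈ S ∩ X. In each case x ∈ S ∩ (S ∪ X), so S ∖ (X ∖ S) ⊆ S ∩ (S ∪ X).

Both inclusions hold.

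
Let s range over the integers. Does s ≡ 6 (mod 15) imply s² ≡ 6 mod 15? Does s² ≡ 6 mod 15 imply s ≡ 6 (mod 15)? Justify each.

Only the forward implication holds.

Converse. This fails: take s = 9. Then 9² = 81 ≡ 6 (mod 15), yet 9 ≡ 9 (mod 15), not 6.

Forward direction. Suppose s ≡ 6 (mod 15). Write s = 15j + 6. Then (15j + 6)² = 225j² + 180j + 36 = 15(15j² + 12j + 2) + 6, so s² ≡ 6 (mod 15).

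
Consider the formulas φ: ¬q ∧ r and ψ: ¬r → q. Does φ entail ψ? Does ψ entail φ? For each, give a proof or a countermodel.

(⇒) Assume the antecedent. If r is true, ¬r → q reduces to true regardless of the other variables. If r is false, the antecedent cannot hold. Either way ¬r → q holds.

(⇐) This fails. Under r = F, q = T, the left side is false but the right side is true.

(⇒) holds; (⇐) fails.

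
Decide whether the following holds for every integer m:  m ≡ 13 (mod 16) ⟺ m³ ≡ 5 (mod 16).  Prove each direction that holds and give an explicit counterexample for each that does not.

The biconditional holds.

(⟹) Suppose m ≡ 13 (mod 16). Write m = 16j + 13. Then (16j + 13)³ = 4096j³ + 9984j² + 8112j + 2197 = 16(256j³ + 624j² + 507j + 137) + 5, so m³ ≡ 5 (mod 16).

(⟸) Conversely, suppose m³ ≡ 5 (mod 16). The only residue r in {0, …, 15} with r³ ≡ 5 (mod 16) is r = 13, so m ≡ 13 (mod 16).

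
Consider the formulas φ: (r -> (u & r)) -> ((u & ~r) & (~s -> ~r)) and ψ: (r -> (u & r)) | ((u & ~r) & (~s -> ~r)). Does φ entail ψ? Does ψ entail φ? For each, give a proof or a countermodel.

Neither implication holds.

Forward direction. This fails. Under r = T, s = F, u = F, the left side is true but the right side is false.

Converse. This fails. Under r = F, s = F, u = F, the left side is false but the right side is true.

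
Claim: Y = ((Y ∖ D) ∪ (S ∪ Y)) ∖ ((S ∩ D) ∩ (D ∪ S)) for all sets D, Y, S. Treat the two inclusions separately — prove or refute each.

Both inclusions fail.

(⊆) This inclusion fails. Take D = {1}, Y = {1}, S = {1}; then 1 ∈ Y but 1 ∉ ((Y ∖ D) ∪ (S ∪ Y)) ∖ ((S ∩ D) ∩ (D ∪ S)).

(⊇) This inclusion fails. Take D = ∅, Y = ∅, S = {1}; then 1 ∈ ((Y ∖ D) ∪ (S ∪ Y)) ∖ ((S ∩ D) ∩ (D ∪ S)) but 1 ∉ Y.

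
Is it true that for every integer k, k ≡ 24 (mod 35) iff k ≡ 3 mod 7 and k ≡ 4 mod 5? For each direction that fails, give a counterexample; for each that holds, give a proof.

Equivalent; both directions hold.

(⟹) Suppose k ≡ 24 (mod 35); write k = 35j + 24. Since 7 ∣ 35, reducing mod 7 gives k ≡ 24 ≡ 3 (mod 7); since 5 ∣ 35, reducing mod 5 gives k ≡ 24 ≡ 4 (mod 5).

(⟸) Conversely, if k ≡ 3 (mod 7) and k ≡ 4 (mod 5), then by the Chinese remainder theorem k ≡ 24 (mod 35). This is exactly k ≡ 24 (mod 35).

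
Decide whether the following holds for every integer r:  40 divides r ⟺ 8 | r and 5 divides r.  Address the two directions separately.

(⟹) If 40 ∣ r, write r = 40q. Since 40 = 5·8, r = 8·(5q), so 8 ∣ r; and since 40 = 8·5, r = 5·(8q), so 5 ∣ r.

(⟸) Suppose 8 ∣ r and 5 ∣ r. Any common multiple of 8 and 5 is a multiple of their lcm; here gcd(8, 5) = 1, so lcm(8, 5) = 8·5 = 40, so 40 ∣ r.

Both implications hold.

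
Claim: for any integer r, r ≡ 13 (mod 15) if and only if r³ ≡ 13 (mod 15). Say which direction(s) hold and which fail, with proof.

Forward direction. This fails: take r = 13. Then 13 ≡ 13 (mod 15), but 13³ = 2197 ≡ 7 (mod 15), not 13.

Converse. This fails: take r = 7. Then 7³ = 343 ≡ 13 (mod 15), yet 7 ≡ 7 (mod 15), not 13.

(⇒) fails and (⇐) fails.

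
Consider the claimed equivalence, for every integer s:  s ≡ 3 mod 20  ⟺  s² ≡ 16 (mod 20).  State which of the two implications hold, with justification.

Forward direction. This fails: take s = 3. Then 3 ≡ 3 (mod 20), but 3² = 9 ≡ 9 (mod 20), not 16.

Converse. This fails: take s = 4. Then 4² = 16 ≡ 16 (mod 20), yet 4 ≡ 4 (mod 20), not 3.

(⇒) fails and (⇐) fails.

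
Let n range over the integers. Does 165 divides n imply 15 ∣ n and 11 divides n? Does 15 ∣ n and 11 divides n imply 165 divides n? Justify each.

Both directions hold; the statement is true.

(⟹) If 165 ∣ n, write n = 165q. Since 165 = 11·15, n = 15·(11q), so 15 ∣ n; and since 165 = 15·11, n = 11·(15q), so 11 ∣ n.

(⟸) Suppose 15 ∣ n and 11 ∣ n. Any common multiple of 15 and 11 is a multiple of their lcm; here gcd(15, 11) = 1, so lcm(15, 11) = 15·11 = 165, so 165 ∣ n.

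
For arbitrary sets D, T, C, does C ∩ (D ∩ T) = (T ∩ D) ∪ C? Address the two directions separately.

(⟸) This inclusion fails. Take D = {1}, T = {1}, C = ∅; then 1 ∈ (T ∩ D) ∪ C but 1 ∉ C ∩ (D ∩ T).

(⟹) Let x ∈ C ∩ (D ∩ T). Then x ∈ D ∩ T ∩ C, from which x ∈ (T ∩ D) ∪ C.

(⊆) holds; (⊇) fails.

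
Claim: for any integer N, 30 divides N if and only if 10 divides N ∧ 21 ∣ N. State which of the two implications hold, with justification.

(⇒) fails; (⇐) holds.

(⟸) Suppose 10 ∣ N and 21 ∣ N. Any common multiple of 10 and 21 is a multiple of their lcm; here gcd(10, 21) = 1, so lcm(10, 21) = 10·21 = 210, so 210 ∣ N. Since 30 ∣ 210, it follows that 30 ∣ N.

(⟹) This fails: take N = 30. Certainly 30 ∣ 30, but 21 ∤ 30.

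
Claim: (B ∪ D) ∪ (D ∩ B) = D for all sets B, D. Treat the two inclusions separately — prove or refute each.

Forward inclusion. This inclusion fails. Take B = {1}, D = ∅; then 1 ∈ (B ∪ D) ∪ (D ∩ B) but 1 ∉ D.

Reverse inclusion. Let x ∈ D. Then either x ∈ D and x ∉ B; or x ∈ B ∩ D. In each case x ∈ (B ∪ D) ∪ (D ∩ B), so D ⊆ (B ∪ D) ∪ (D ∩ B).

The sets are not equal: only the reverse inclusion holds.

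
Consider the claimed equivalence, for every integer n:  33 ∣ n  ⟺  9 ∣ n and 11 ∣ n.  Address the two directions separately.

(⇒) This fails: take n = 33. Certainly 33 ∣ 33, but 9 ∤ 33.

(⇐) Suppose 9 ∣ n and 11 ∣ n. Any common multiple of 9 and 11 is a multiple of their lcm; here gcd(9, 11) = 1, so lcm(9, 11) = 9·11 = 99, so 99 ∣ n. Since 33 ∣ 99, it follows that 33 ∣ n.

Only the reverse direction holds.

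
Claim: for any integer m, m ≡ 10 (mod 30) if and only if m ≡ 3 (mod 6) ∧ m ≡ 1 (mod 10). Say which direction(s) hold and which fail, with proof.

Neither direction holds.

(⟹) This fails: m = 10 gives 10 ≡ 10 (mod 30) but 10 ≡ 4 (mod 6), so the conjunction on the right does not hold.

(⟸) This fails: m = 21 satisfies both congruences on the right (21 ≡ 3 mod 6 and 21 ≡ 1 mod 10) yet 21 ≡ 21 (mod 30), not 10.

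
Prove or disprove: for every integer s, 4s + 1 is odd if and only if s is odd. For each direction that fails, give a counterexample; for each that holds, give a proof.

Not equivalent: only (⇐) holds.

(⟹) This fails: take s = 0. Then 4s + 1 = 1, which is odd, yet s = 0 is even, not odd.

(⟸) Suppose s is odd. Since 4 is even, 4s is even for every s, so 4s + 1 has the same parity as 1, which is odd. Hence 4s + 1 is odd.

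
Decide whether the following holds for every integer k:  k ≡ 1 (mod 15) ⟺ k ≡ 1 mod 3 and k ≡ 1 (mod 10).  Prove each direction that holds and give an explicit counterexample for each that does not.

Only the converse holds.

Forward direction. This fails: k = 16 gives 16 ≡ 1 (mod 15) but 16 ≡ 6 (mod 10), so the conjunction on the right does not hold.

Converse. If k ≡ 1 (mod 3) and k ≡ 1 (mod 10), then by the Chinese remainder theorem k ≡ 1 (mod 30). Since 1 ≡ 1 (mod 15) and 15 ∣ 30, we get k ≡ 1 (mod 15).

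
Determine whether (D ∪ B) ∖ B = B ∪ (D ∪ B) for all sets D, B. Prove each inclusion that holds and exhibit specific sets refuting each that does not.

Reverse inclusion. This inclusion fails. Take D = ∅, B = {1}; then 1 ∈ B ∪ (D ∪ B) but 1 ∉ (D ∪ B) ∖ B.

Forward inclusion. Let x ∈ (D ∪ B) ∖ B. Then x ∈ D and x ∉ B, from which x ∈ B ∪ (D ∪ B).

(⊆) holds; (⊇) fails.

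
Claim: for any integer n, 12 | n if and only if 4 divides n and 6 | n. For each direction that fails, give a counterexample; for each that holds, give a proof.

[⇒] If 12 ∣ n, write n = 12q. Since 12 = 3·4, n = 4·(3q), so 4 ∣ n; and since 12 = 2·6, n = 6·(2q), so 6 ∣ n.

[⇐] Suppose 4 ∣ n and 6 ∣ n. Any common multiple of 4 and 6 is a multiple of their lcm; here lcm(4, 6) = 4·6/gcd(4, 6) = 24/2 = 12, so 12 ∣ n.

Equivalent; both directions hold.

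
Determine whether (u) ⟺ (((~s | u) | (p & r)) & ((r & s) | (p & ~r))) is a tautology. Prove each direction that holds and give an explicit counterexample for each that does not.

(⇒) fails and (⇐) fails.

Forward direction. This fails. Under u = T, r = F, s = F, p = F, the left side is true but the right side is false.

Converse. This fails. Under u = F, r = F, s = F, p = T, the left side is false but the right side is true.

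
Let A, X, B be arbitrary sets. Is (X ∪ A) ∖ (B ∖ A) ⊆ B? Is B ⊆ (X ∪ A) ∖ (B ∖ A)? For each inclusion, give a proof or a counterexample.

Both inclusions fail.

Forward inclusion. This inclusion fails. Take A = {1}, X = ∅, B = ∅; then 1 ∈ (X ∪ A) ∖ (B ∖ A) but 1 ∉ B.

Reverse inclusion. This inclusion fails. Take A = ∅, X = ∅, B = {1}; then 1 ∈ B but 1 ∉ (X ∪ A) ∖ (B ∖ A).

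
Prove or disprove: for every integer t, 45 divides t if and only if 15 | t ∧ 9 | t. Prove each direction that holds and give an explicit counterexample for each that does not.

[⇐] Suppose 15 ∣ t and 9 ∣ t. Any common multiple of 15 and 9 is a multiple of their lcm; here lcm(15, 9) = 15·9/gcd(15, 9) = 135/3 = 45, so 45 ∣ t.

[⇒] If 45 ∣ t, write t = 45q. Since 45 = 3·15, t = 15·(3q), so 15 ∣ t; and since 45 = 5·9, t = 9·(5q), so 9 ∣ t.

The biconditional holds.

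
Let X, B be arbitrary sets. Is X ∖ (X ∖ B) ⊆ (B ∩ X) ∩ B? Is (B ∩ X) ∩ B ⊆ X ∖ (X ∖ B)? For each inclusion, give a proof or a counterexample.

(⟹) Let x ∈ X ∖ (X ∖ B). Then x ∈ X ∩ B, from which x ∈ (B ∩ X) ∩ B.

(⟸) Let x ∈ (B ∩ X) ∩ B. Then x ∈ X ∩ B, from which x ∈ X ∖ (X ∖ B).

Both inclusions hold.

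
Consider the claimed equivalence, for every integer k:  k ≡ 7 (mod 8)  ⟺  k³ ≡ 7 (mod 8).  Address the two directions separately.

(→) Suppose k ≡ 7 (mod 8). Write k = 8j + 7. Then (8j + 7)³ = 512j³ + 1344j² + 1176j + 343 = 8(64j³ + 168j² + 147j + 42) + 7, so k³ ≡ 7 (mod 8).

(←) For the converse, argue contrapositively. If k ≢ 7 (mod 8), then k is congruent to one of 0, 1, 2, 3, 4, 5, 6 modulo 8, and these give k³ ≡ 0, 1, 0, 3, 0, 5, 0 respectively — never 7.

Both directions hold; the statement is true.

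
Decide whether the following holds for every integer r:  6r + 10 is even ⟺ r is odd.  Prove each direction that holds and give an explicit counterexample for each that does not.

The forward direction fails; the converse holds.

(⟸) Suppose r is odd. Since 6 is even, 6r is even for every r, so 6r + 10 has the same parity as 10, which is even. Hence 6r + 10 is even.

(⟹) This fails: take r = 6. Then 6r + 10 = 46, which is even, yet r = 6 is even, not odd.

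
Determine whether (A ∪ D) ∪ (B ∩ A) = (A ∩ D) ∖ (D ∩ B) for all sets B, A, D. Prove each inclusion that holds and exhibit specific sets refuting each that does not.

(⊆) fails; (⊇) holds.

Forward inclusion. This inclusion fails. Take B = ∅, A = {1}, D = ∅; then 1 ∈ (A ∪ D) ∪ (B ∩ A) but 1 ∉ (A ∩ D) ∖ (D ∩ B).

Reverse inclusion. Let x ∈ (A ∩ D) ∖ (D ∩ B). Then x ∈ A ∩ D and x ∉ B, from which x ∈ (A ∪ D) ∪ (B ∩ A).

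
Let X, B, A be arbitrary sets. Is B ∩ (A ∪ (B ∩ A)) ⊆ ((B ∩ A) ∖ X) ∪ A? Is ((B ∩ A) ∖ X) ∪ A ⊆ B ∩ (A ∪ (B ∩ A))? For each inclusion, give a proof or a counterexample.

Reverse inclusion. This inclusion fails. Take X = ∅, B = ∅, A = {1}; then 1 ∈ ((B ∩ A) ∖ X) ∪ A but 1 ∉ B ∩ (A ∪ (B ∩ A)).

Forward inclusion. Let x ∈ B ∩ (A ∪ (B ∩ A)). Then either x ∈ B ∩ A and x ∉ X; or x ∈ X ∩ B ∩ A. In each case x ∈ ((B ∩ A) ∖ X) ∪ A, so B ∩ (A ∪ (B ∩ A)) ⊆ ((B ∩ A) ∖ X) ∪ A.

The sets are not equal: only the forward inclusion holds.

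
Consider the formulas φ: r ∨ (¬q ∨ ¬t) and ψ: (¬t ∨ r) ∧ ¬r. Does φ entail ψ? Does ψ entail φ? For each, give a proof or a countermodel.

Only the reverse direction holds.

(⇒) This fails. Under q = F, t = T, r = F, the left side is true but the right side is false.

(⇐) Assume the antecedent. If q is true, the antecedent forces (q = T, t = F, r = F), and r ∨ (¬q ∨ ¬t) holds there. If q is false, r ∨ (¬q ∨ ¬t) reduces to true regardless of the other variables. Either way r ∨ (¬q ∨ ¬t) holds.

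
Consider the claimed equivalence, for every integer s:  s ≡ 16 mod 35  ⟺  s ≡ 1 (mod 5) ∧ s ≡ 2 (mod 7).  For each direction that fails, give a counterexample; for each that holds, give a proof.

(→) Suppose s ≡ 16 (mod 35); write s = 35j + 16. Since 5 ∣ 35, reducing mod 5 gives s ≡ 16 ≡ 1 (mod 5); since 7 ∣ 35, reducing mod 7 gives s ≡ 16 ≡ 2 (mod 7).

(←) Conversely, if s ≡ 1 (mod 5) and s ≡ 2 (mod 7), then by the Chinese remainder theorem s ≡ 16 (mod 35). This is exactly s ≡ 16 (mod 35).

Equivalent; both directions hold.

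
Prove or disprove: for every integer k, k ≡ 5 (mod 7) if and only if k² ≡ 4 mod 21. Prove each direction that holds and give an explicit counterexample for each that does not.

[⇒] This fails: take k = 12. Then 12 ≡ 5 (mod 7), but 12² = 144 ≡ 18 (mod 21), not 4.

[⇐] This fails: take k = 2. Then 2² = 4 ≡ 4 (mod 21), yet 2 ≡ 2 (mod 7), not 5.

Neither direction holds.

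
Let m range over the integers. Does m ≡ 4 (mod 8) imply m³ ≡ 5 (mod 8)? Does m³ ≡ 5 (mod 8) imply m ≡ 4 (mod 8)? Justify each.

(⇒) fails and (⇐) fails.

[⇒] This fails: take m = 4. Then 4 ≡ 4 (mod 8), but 4³ = 64 ≡ 0 (mod 8), not 5.

[⇐] This fails: take m = 5. Then 5³ = 125 ≡ 5 (mod 8), yet 5 ≡ 5 (mod 8), not 4.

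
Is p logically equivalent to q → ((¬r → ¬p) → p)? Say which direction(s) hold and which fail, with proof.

Converse. This fails. Under p = F, r = F, q = F, the left side is false but the right side is true.

Forward direction. Assume the antecedent. If p is true, q → ((¬r → ¬p) → p) reduces to true regardless of the other variables. If p is false, the antecedent cannot hold. Either way q → ((¬r → ¬p) → p) holds.

The forward direction holds; the converse fails.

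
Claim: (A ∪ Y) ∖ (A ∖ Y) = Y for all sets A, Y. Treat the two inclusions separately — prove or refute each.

(⊇) Let x ∈ Y. Then either x ∈ Y and x ∉ A; or x ∈ A ∩ Y. In each case x ∈ (A ∪ Y) ∖ (A ∖ Y), so Y ⊆ (A ∪ Y) ∖ (A ∖ Y).

(⊆) Let x ∈ (A ∪ Y) ∖ (A ∖ Y). Then either x ∈ Y and x ∉ A; or x ∈ A ∩ Y. In each case x ∈ Y, so (A ∪ Y) ∖ (A ∖ Y) ⊆ Y.

Both inclusions hold; the sets are equal.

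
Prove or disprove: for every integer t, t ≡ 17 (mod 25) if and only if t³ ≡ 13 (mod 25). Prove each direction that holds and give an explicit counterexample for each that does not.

(→) Suppose t ≡ 17 (mod 25). Write t = 25j + 17. Then (25j + 17)³ = 15625j³ + 31875j² + 21675j + 4913 = 25(625j³ + 1275j² + 867j + 196) + 13, so t³ ≡ 13 (mod 25).

(←) Conversely, suppose t³ ≡ 13 (mod 25). The only residue r in {0, …, 24} with r³ ≡ 13 (mod 25) is r = 17, so t ≡ 17 (mod 25).

Equivalent; both directions hold.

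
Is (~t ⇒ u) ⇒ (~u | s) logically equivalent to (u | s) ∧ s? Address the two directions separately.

(⟹) This fails. Under u = F, t = F, s = F, the left side is true but the right side is false.

(⟸) Assume the antecedent. If u is true, the antecedent forces (u = T, t = F, s = T) or (u = T, t = T, s = T), and (~t ⇒ u) ⇒ (~u | s) holds there. If u is false, (~t ⇒ u) ⇒ (~u | s) reduces to true regardless of the other variables. Either way (~t ⇒ u) ⇒ (~u | s) holds.

Only the reverse direction holds.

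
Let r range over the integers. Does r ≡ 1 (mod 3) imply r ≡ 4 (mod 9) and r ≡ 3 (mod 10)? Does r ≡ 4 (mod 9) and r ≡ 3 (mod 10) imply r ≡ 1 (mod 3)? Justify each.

Not equivalent: only (⇐) holds.

(→) This fails: r = 1 gives 1 ≡ 1 (mod 3) but 1 ≡ 1 (mod 9), so the conjunction on the right does not hold.

(←) Conversely, if r ≡ 4 (mod 9) and r ≡ 3 (mod 10), then by the Chinese remainder theorem r ≡ 13 (mod 90). Since 13 ≡ 1 (mod 3) and 3 ∣ 90, we get r ≡ 1 (mod 3).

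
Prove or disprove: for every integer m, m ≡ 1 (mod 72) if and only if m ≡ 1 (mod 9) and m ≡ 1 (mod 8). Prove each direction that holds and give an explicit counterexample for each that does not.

Both directions hold; the statement is true.

(→) Suppose m ≡ 1 (mod 72); write m = 72j + 1. Since 9 ∣ 72, reducing mod 9 gives m ≡ 1 (mod 9); since 8 ∣ 72, reducing mod 8 gives m ≡ 1 (mod 8).

(←) Conversely, if m ≡ 1 (mod 9) and m ≡ 1 (mod 8), then by the Chinese remainder theorem m ≡ 1 (mod 72). This is exactly m ≡ 1 (mod 72).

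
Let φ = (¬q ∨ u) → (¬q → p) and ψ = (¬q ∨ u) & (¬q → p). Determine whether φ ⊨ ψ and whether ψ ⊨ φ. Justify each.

Converse. Assume the antecedent. If p is true, (¬q ∨ u) → (¬q → p) reduces to true regardless of the other variables. If p is false, the antecedent forces (p = F, u = T, q = T), and (¬q ∨ u) → (¬q → p) holds there. Either way (¬q ∨ u) → (¬q → p) holds.

Forward direction. This fails. Under p = F, u = F, q = T, the left side is true but the right side is false.

Only the reverse direction holds.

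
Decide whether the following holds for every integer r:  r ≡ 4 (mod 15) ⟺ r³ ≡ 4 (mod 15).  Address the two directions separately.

Forward direction. Suppose r ≡ 4 (mod 15). Write r = 15j + 4. Then (15j + 4)³ = 3375j³ + 2700j² + 720j + 64 = 15(225j³ + 180j² + 48j + 4) + 4, so r³ ≡ 4 (mod 15).

Converse. Suppose r³ ≡ 4 (mod 15). The only residue r in {0, …, 14} with r³ ≡ 4 (mod 15) is r = 4, so r ≡ 4 (mod 15).

Both directions hold.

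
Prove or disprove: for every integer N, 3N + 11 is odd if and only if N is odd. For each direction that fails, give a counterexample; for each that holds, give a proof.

Neither implication holds.

(→) This fails: N = 2 gives 3N + 11 = 17, which is odd, but 2 is even, not odd.

(←) This also fails: N = 3 is odd, but 3N + 11 = 20 is even, not odd.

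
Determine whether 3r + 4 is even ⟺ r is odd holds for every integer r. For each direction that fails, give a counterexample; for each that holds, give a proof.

Forward direction. This fails: r = 4 gives 3r + 4 = 16, which is even, but 4 is even, not odd.

Converse. This also fails: r = 1 is odd, but 3r + 4 = 7 is odd, not even.

Neither implication holds.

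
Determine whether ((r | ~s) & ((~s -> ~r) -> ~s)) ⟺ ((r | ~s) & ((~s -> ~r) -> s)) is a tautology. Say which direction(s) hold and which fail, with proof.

Forward direction. This fails. Under r = F, s = F, the left side is true but the right side is false.

Converse. This fails. Under r = T, s = T, the left side is false but the right side is true.

Neither direction holds.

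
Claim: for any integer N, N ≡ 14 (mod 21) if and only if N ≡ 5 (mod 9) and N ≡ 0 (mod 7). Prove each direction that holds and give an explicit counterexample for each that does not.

Converse. If N ≡ 5 (mod 9) and N ≡ 0 (mod 7), then by the Chinese remainder theorem N ≡ 14 (mod 63). Since 14 ≡ 14 (mod 21) and 21 ∣ 63, we get N ≡ 14 (mod 21).

Forward direction. This fails: N = 56 gives 56 ≡ 14 (mod 21) but 56 ≡ 2 (mod 9), so the conjunction on the right does not hold.

The forward direction fails; the converse holds.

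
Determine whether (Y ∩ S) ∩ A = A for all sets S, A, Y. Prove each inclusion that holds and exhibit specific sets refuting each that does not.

(⊆) holds; (⊇) fails.

(⟸) This inclusion fails. Take S = ∅, A = {1}, Y = ∅; then 1 ∈ A but 1 ∉ (Y ∩ S) ∩ A.

(⟹) Let x ∈ (Y ∩ S) ∩ A. Then x ∈ S ∩ A ∩ Y, from which x ∈ A.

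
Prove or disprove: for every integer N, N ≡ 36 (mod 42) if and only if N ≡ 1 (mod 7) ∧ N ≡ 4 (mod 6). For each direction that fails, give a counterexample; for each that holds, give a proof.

Both directions fail.

[⇒] This fails: N = 36 gives 36 ≡ 36 (mod 42) but 36 ≡ 0 (mod 6), so the conjunction on the right does not hold.

[⇐] This fails: N = 22 satisfies both congruences on the right (22 ≡ 1 mod 7 and 22 ≡ 4 mod 6) yet 22 ≡ 22 (mod 42), not 36.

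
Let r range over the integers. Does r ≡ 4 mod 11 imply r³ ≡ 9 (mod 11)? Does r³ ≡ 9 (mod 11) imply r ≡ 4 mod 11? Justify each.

The biconditional holds.

Forward direction. Suppose r ≡ 4 mod 11. Write r = 11j + 4. Then (11j + 4)³ = 1331j³ + 1452j² + 528j + 64 = 11(121j³ + 132j² + 48j + 5) + 9, so r³ ≡ 9 (mod 11).

Converse. For the converse, argue contrapositively. If r ≢ 4 (mod 11), then r is congruent to one of 0, 1, 2, 3, 5, 6, 7, 8, 9, 10 modulo 11, and these give r³ ≡ 0, 1, 8, 5, 4, 7, 2, 6, 3, 10 respectively — never 9.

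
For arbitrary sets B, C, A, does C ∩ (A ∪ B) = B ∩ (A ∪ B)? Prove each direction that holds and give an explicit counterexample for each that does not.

Forward inclusion. This inclusion fails. Take B = ∅, C = {1}, A = {1}; then 1 ∈ C ∩ (A ∪ B) but 1 ∉ B ∩ (A ∪ B).

Reverse inclusion. This inclusion fails. Take B = {1}, C = ∅, A = ∅; then 1 ∈ B ∩ (A ∪ B) but 1 ∉ C ∩ (A ∪ B).

Both inclusions fail.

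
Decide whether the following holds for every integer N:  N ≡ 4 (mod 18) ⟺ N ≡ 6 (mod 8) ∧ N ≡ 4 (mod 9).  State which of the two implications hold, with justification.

[⇒] This fails: N = 40 gives 40 ≡ 4 (mod 18) but 40 ≡ 0 (mod 8), so the conjunction on the right does not hold.

[⇐] Conversely, if N ≡ 6 (mod 8) and N ≡ 4 (mod 9), then by the Chinese remainder theorem N ≡ 22 (mod 72). Since 22 ≡ 4 (mod 18) and 18 ∣ 72, we get N ≡ 4 (mod 18).

The forward direction fails; the converse holds.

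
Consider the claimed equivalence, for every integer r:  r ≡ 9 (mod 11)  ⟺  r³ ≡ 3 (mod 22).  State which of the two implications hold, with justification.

(⇒) This fails: take r = 20. Then 20 ≡ 9 (mod 11), but 20³ = 8000 ≡ 14 (mod 22), not 3.

(⇐) Conversely, the residues r modulo 22 with r³ ≡ 3 (mod 22) are exactly {9}, and each is ≡ 9 (mod 11).

Only the reverse direction holds.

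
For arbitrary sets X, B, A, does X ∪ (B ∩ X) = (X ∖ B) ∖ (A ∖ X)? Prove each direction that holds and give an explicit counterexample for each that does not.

(⊆) fails; (⊇) holds.

Forward inclusion. This inclusion fails. Take X = {1}, B = {1}, A = ∅; then 1 ∈ X ∪ (B ∩ X) but 1 ∉ (X ∖ B) ∖ (A ∖ X).

Reverse inclusion. Let x ∈ (X ∖ B) ∖ (A ∖ X). Then either x ∈ X and x ∉ B, A; or x ∈ X ∩ A and x ∉ B. In each case x ∈ X ∪ (B ∩ X), so (X ∖ B) ∖ (A ∖ X) ⊆ X ∪ (B ∩ X).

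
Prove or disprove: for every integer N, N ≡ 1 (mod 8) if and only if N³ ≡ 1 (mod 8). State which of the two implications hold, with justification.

(⇐) For the converse, argue contrapositively. If N ≢ 1 (mod 8), then N is congruent to one of 0, 2, 3, 4, 5, 6, 7 modulo 8, and these give N³ ≡ 0, 0, 3, 0, 5, 0, 7 respectively — never 1.

(⇒) Suppose N ≡ 1 (mod 8). Write N = 8j + 1. Then (8j + 1)³ = 512j³ + 192j² + 24j + 1 = 8(64j³ + 24j² + 3j) + 1, so N³ ≡ 1 (mod 8).

Both implications hold.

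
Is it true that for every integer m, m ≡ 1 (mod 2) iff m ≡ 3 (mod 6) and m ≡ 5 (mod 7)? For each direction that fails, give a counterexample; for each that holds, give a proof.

Only the converse holds.

(⇒) This fails: m = 1 gives 1 ≡ 1 (mod 2) but 1 ≡ 1 (mod 6), so the conjunction on the right does not hold.

(⇐) Conversely, if m ≡ 3 (mod 6) and m ≡ 5 (mod 7), then by the Chinese remainder theorem m ≡ 33 (mod 42). Since 33 ≡ 1 (mod 2) and 2 ∣ 42, we get m ≡ 1 (mod 2).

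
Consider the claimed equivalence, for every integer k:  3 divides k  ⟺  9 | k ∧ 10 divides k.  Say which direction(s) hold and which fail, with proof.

(→) This fails: take k = 3. Certainly 3 ∣ 3, but 9 ∤ 3.

(←) Suppose 9 ∣ k and 10 ∣ k. Any common multiple of 9 and 10 is a multiple of their lcm; here gcd(9, 10) = 1, so lcm(9, 10) = 9·10 = 90, so 90 ∣ k. Since 3 ∣ 90, it follows that 3 ∣ k.

Not equivalent: only (⇐) holds.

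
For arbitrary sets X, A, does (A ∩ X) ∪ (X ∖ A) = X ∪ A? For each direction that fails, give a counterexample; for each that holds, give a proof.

Only the forward inclusion holds.

(⟹) Let x ∈ (A ∩ X) ∪ (X ∖ A). Then either x ∈ X and x ∉ A; or x ∈ X ∩ A. In each case x ∈ X ∪ A, so (A ∩ X) ∪ (X ∖ A) ⊆ X ∪ A.

(⟸) This inclusion fails. Take X = ∅, A = {1}; then 1 ∈ X ∪ A but 1 ∉ (A ∩ X) ∪ (X ∖ A).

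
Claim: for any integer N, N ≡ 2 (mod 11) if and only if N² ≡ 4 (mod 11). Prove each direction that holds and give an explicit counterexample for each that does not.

Only the forward implication holds.

(→) Suppose N ≡ 2 (mod 11). Write N = 11j + 2. Then (11j + 2)² = 121j² + 44j + 4 = 11(11j² + 4j) + 4, so N² ≡ 4 (mod 11).

(←) This fails: take N = 9. Then 9² = 81 ≡ 4 (mod 11), yet 9 ≡ 9 (mod 11), not 2.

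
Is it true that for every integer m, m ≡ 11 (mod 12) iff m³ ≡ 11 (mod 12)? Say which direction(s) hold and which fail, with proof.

Both directions hold; the statement is true.

(⟹) Suppose m ≡ 11 (mod 12). Write m = 12j + 11. Then (12j + 11)³ = 1728j³ + 4752j² + 4356j + 1331 = 12(144j³ + 396j² + 363j + 110) + 11, so m³ ≡ 11 (mod 12).

(⟸) Conversely, suppose m³ ≡ 11 (mod 12). The only residue r in {0, …, 11} with r³ ≡ 11 (mod 12) is r = 11, so m ≡ 11 (mod 12).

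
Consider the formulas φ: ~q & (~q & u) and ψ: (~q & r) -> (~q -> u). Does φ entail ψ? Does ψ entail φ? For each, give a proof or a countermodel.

Forward direction. Assume the antecedent. If q is true, the antecedent cannot hold. If q is false, the antecedent forces (q = F, u = T, r = F) or (q = F, u = T, r = T), and (~q & r) -> (~q -> u) holds there. Either way (~q & r) -> (~q -> u) holds.

Converse. This fails. Under q = F, u = F, r = F, the left side is false but the right side is true.

Not equivalent: only (⇒) holds.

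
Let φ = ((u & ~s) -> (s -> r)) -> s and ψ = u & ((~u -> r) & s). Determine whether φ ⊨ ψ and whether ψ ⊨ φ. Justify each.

Not equivalent: only (⇐) holds.

(→) This fails. Under s = T, r = F, u = F, the left side is true but the right side is false.

(←) Assume the antecedent. If s is true, ((u & ~s) -> (s -> r)) -> s reduces to true regardless of the other variables. If s is false, the antecedent cannot hold. Either way ((u & ~s) -> (s -> r)) -> s holds.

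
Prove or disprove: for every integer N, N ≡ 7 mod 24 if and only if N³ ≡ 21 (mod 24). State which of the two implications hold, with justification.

(⟹) This fails: take N = 7. Then 7 ≡ 7 (mod 24), but 7³ = 343 ≡ 7 (mod 24), not 21.

(⟸) This fails: take N = 21. Then 21³ = 9261 ≡ 21 (mod 24), yet 21 ≡ 21 (mod 24), not 7.

(⇒) fails and (⇐) fails.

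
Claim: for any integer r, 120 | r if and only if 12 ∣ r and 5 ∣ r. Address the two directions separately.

Only the forward direction holds.

[⇒] If 120 ∣ r, write r = 120q. Since 120 = 10·12, r = 12·(10q), so 12 ∣ r; and since 120 = 24·5, r = 5·(24q), so 5 ∣ r.

[⇐] This fails: take r = 60. Both 12 ∣ 60 and 5 ∣ 60, yet 60 is not a multiple of 120 (since 60 = 0·120 + 60), so 120 ∤ 60.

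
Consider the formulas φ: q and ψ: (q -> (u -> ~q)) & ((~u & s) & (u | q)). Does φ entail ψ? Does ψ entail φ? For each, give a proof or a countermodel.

Not equivalent: only (⇐) holds.

(→) This fails. Under q = T, u = F, s = F, the left side is true but the right side is false.

(←) Assume the antecedent. If q is true, q reduces to true regardless of the other variables. If q is false, the antecedent cannot hold. Either way q holds.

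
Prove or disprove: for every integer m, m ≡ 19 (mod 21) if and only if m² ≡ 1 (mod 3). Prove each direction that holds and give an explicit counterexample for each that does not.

Not equivalent: only (⇒) holds.

(⟹) Suppose m ≡ 19 (mod 21). Then m² ≡ 19² = 361 (mod 21), and since 3 ∣ 21, also m² ≡ 1 (mod 3).

(⟸) This fails: take m = 1. Then 1² = 1 ≡ 1 (mod 3), yet 1 ≡ 1 (mod 21), not 19.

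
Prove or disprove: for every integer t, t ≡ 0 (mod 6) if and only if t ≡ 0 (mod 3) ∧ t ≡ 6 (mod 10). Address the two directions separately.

(⇒) This fails: t = 0 gives 0 ≡ 0 (mod 6) but 0 ≡ 0 (mod 10), so the conjunction on the right does not hold.

(⇐) Conversely, if t ≡ 0 (mod 3) and t ≡ 6 (mod 10), then by the Chinese remainder theorem t ≡ 6 (mod 30). Since 6 ≡ 0 (mod 6) and 6 ∣ 30, we get t ≡ 0 (mod 6).

The forward direction fails; the converse holds.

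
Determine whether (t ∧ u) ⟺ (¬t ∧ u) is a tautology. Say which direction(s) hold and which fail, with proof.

Neither direction holds.

(⟹) This fails. Under u = T, t = T, the left side is true but the right side is false.

(⟸) This fails. Under u = T, t = F, the left side is false but the right side is true.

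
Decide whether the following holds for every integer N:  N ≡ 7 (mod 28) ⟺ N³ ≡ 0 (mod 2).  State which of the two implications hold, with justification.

Neither direction holds.

(⇒) This fails: take N = 7. Then 7 ≡ 7 (mod 28), but 7³ = 343 ≡ 1 (mod 2), not 0.

(⇐) This fails: take N = 0. Then 0³ = 0 ≡ 0 (mod 2), yet 0 ≡ 0 (mod 28), not 7.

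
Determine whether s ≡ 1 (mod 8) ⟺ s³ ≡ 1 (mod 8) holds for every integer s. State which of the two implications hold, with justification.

Forward direction. Suppose s ≡ 1 (mod 8). Write s = 8j + 1. Then (8j + 1)³ = 512j³ + 192j² + 24j + 1 = 8(64j³ + 24j² + 3j) + 1, so s³ ≡ 1 (mod 8).

Converse. Suppose s³ ≡ 1 (mod 8). The only residue r in {0, …, 7} with r³ ≡ 1 (mod 8) is r = 1, so s ≡ 1 (mod 8).

The biconditional holds.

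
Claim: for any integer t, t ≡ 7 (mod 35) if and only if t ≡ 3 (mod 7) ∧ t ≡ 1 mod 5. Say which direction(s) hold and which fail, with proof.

(⇒) This fails: t = 7 gives 7 ≡ 7 (mod 35) but 7 ≡ 0 (mod 7), so the conjunction on the right does not hold.

(⇐) This fails: t = 31 satisfies both congruences on the right (31 ≡ 3 mod 7 and 31 ≡ 1 mod 5) yet 31 ≡ 31 (mod 35), not 7.

Both directions fail.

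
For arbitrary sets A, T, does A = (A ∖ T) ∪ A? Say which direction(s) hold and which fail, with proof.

(⟹) Let x ∈ A. Then either x ∈ A and x ∉ T; or x ∈ A ∩ T. In each case x ∈ (A ∖ T) ∪ A, so A ⊆ (A ∖ T) ∪ A.

(⟸) Let x ∈ (A ∖ T) ∪ A. Then either x ∈ A and x ∉ T; or x ∈ A ∩ T. In each case x ∈ A, so (A ∖ T) ∪ A ⊆ A.

Both inclusions hold; the sets are equal.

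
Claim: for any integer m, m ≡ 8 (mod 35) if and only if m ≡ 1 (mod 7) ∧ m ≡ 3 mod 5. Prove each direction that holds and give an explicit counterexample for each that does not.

Both implications hold.

[⇒] Suppose m ≡ 8 (mod 35); write m = 35j + 8. Since 7 ∣ 35, reducing mod 7 gives m ≡ 8 ≡ 1 (mod 7); since 5 ∣ 35, reducing mod 5 gives m ≡ 8 ≡ 3 (mod 5).

[⇐] Conversely, if m ≡ 1 (mod 7) and m ≡ 3 (mod 5), then by the Chinese remainder theorem m ≡ 8 (mod 35). This is exactly m ≡ 8 (mod 35).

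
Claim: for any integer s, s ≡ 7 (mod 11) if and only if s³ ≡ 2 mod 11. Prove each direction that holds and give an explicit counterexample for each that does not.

Forward direction. Suppose s ≡ 7 (mod 11). Write s = 11j + 7. Then (11j + 7)³ = 1331j³ + 2541j² + 1617j + 343 = 11(121j³ + 231j² + 147j + 31) + 2, so s³ ≡ 2 (mod 11).

Converse. Suppose s³ ≡ 2 (mod 11). The only residue r in {0, …, 10} with r³ ≡ 2 (mod 11) is r = 7, so s ≡ 7 (mod 11).

The biconditional holds.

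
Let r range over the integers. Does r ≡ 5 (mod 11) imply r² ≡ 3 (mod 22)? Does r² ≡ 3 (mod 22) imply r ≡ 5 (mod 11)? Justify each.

(→) This fails: take r = 16. Then 16 ≡ 5 (mod 11), but 16² = 256 ≡ 14 (mod 22), not 3.

(←) This fails: take r = 17. Then 17² = 289 ≡ 3 (mod 22), yet 17 ≡ 6 (mod 11), not 5.

Neither implication holds.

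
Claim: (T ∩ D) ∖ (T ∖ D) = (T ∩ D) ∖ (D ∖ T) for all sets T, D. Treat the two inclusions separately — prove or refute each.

(⊆) Let x ∈ (T ∩ D) ∖ (T ∖ D). Then x ∈ T ∩ D, from which x ∈ (T ∩ D) ∖ (D ∖ T).

(⊇) Let x ∈ (T ∩ D) ∖ (D ∖ T). Then x ∈ T ∩ D, from which x ∈ (T ∩ D) ∖ (T ∖ D).

Both inclusions hold.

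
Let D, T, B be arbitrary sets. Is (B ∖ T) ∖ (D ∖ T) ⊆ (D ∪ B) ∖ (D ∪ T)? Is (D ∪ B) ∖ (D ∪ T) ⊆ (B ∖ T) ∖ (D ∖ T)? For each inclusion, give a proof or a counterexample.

(⊆) Let x ∈ (B ∖ T) ∖ (D ∖ T). Then x ∈ B and x ∉ D, T, from which x ∈ (D ∪ B) ∖ (D ∪ T).

(⊇) Let x ∈ (D ∪ B) ∖ (D ∪ T). Then x ∈ B and x ∉ D, T, from which x ∈ (B ∖ T) ∖ (D ∖ T).

Both inclusions hold.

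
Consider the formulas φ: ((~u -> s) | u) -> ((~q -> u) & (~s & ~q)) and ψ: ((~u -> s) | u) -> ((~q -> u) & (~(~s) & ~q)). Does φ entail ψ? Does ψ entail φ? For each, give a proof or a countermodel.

(⇒) This fails. Under u = T, s = F, q = F, the left side is true but the right side is false.

(⇐) This fails. Under u = T, s = T, q = F, the left side is false but the right side is true.

Both directions fail.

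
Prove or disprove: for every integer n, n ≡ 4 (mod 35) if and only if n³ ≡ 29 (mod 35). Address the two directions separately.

The forward direction holds; the converse fails.

(→) Suppose n ≡ 4 (mod 35). Write n = 35j + 4. Then (35j + 4)³ = 42875j³ + 14700j² + 1680j + 64 = 35(1225j³ + 420j² + 48j + 1) + 29, so n³ ≡ 29 (mod 35).

(←) This fails: take n = 9. Then 9³ = 729 ≡ 29 (mod 35), yet 9 ≡ 9 (mod 35), not 4.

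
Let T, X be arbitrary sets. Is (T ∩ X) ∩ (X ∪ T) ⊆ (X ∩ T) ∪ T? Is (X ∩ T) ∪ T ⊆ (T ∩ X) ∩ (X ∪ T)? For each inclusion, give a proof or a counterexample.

(⟹) Let x ∈ (T ∩ X) ∩ (X ∪ T). Then x ∈ T ∩ X, from which x ∈ (X ∩ T) ∪ T.

(⟸) This inclusion fails. Take T = {1}, X = ∅; then 1 ∈ (X ∩ T) ∪ T but 1 ∉ (T ∩ X) ∩ (X ∪ T).

The sets are not equal: only the forward inclusion holds.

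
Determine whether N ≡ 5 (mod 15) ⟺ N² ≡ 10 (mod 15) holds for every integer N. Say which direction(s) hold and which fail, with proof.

Not equivalent: only (⇒) holds.

(→) Suppose N ≡ 5 (mod 15). Write N = 15j + 5. Then (15j + 5)² = 225j² + 150j + 25 = 15(15j² + 10j + 1) + 10, so N² ≡ 10 (mod 15).

(←) This fails: take N = 10. Then 10² = 100 ≡ 10 (mod 15), yet 10 ≡ 10 (mod 15), not 5.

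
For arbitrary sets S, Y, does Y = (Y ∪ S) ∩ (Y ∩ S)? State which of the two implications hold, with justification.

The sets are not equal: only the reverse inclusion holds.

(⟹) This inclusion fails. Take S = ∅, Y = {1}; then 1 ∈ Y but 1 ∉ (Y ∪ S) ∩ (Y ∩ S).

(⟸) Let x ∈ (Y ∪ S) ∩ (Y ∩ S). Then x ∈ S ∩ Y, from which x ∈ Y.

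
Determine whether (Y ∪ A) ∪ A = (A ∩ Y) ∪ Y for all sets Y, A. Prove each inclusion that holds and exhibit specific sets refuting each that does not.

Only the reverse inclusion holds.

Forward inclusion. This inclusion fails. Take Y = ∅, A = {1}; then 1 ∈ (Y ∪ A) ∪ A but 1 ∉ (A ∩ Y) ∪ Y.

Reverse inclusion. Let x ∈ (A ∩ Y) ∪ Y. Then either x ∈ Y and x ∉ A; or x ∈ Y ∩ A. In each case x ∈ (Y ∪ A) ∪ A, so (A ∩ Y) ∪ Y ⊆ (Y ∪ A) ∪ A.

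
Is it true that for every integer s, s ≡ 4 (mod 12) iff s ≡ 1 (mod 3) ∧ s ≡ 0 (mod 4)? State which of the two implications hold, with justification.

[⇒] Suppose s ≡ 4 (mod 12); write s = 12j + 4. Since 3 ∣ 12, reducing mod 3 gives s ≡ 4 ≡ 1 (mod 3); since 4 ∣ 12, reducing mod 4 gives s ≡ 4 ≡ 0 (mod 4).

[⇐] Conversely, if s ≡ 1 (mod 3) and s ≡ 0 (mod 4), then by the Chinese remainder theorem s ≡ 4 (mod 12). This is exactly s ≡ 4 (mod 12).

The biconditional holds.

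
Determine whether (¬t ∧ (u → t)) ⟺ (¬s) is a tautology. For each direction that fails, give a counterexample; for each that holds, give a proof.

Neither implication holds.

(⟹) This fails. Under t = F, u = F, s = T, the left side is true but the right side is false.

(⟸) This fails. Under t = T, u = F, s = F, the left side is false but the right side is true.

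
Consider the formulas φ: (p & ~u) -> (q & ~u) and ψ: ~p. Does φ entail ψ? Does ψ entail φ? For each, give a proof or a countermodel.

Only the converse holds.

Forward direction. This fails. Under u = T, p = T, q = F, the left side is true but the right side is false.

Converse. Assume the antecedent. If u is true, (p & ~u) -> (q & ~u) reduces to true regardless of the other variables. If u is false, the antecedent forces (u = F, p = F, q = F) or (u = F, p = F, q = T), and (p & ~u) -> (q & ~u) holds there. Either way (p & ~u) -> (q & ~u) holds.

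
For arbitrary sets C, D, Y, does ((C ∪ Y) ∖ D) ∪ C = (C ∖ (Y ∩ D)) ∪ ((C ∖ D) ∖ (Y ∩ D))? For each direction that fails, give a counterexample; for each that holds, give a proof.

The sets are not equal: only the reverse inclusion holds.

(⟹) This inclusion fails. Take C = ∅, D = ∅, Y = {1}; then 1 ∈ ((C ∪ Y) ∖ D) ∪ C but 1 ∉ (C ∖ (Y ∩ D)) ∪ ((C ∖ D) ∖ (Y ∩ D)).

(⟸) Let x ∈ (C ∖ (Y ∩ D)) ∪ ((C ∖ D) ∖ (Y ∩ D)). Then either x ∈ C and x ∉ D, Y; or x ∈ C ∩ D and x ∉ Y; or x ∈ C ∩ Y and x ∉ D. In each case x ∈ ((C ∪ Y) ∖ D) ∪ C, so (C ∖ (Y ∩ D)) ∪ ((C ∖ D) ∖ (Y ∩ D)) ⊆ ((C ∪ Y) ∖ D) ∪ C.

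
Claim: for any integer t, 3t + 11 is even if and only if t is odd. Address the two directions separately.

(⇒) Suppose 3t + 11 is even. Since 3 is odd, 3t and t have the same parity, so 3t + 11 ≡ t + 11 (mod 2). As 11 is odd, 3t + 11 is even exactly when t is odd. Thus t is odd.

(⇐) Conversely, suppose t is odd; write t = 2j + 1. Then 3t + 11 = 3·(2j + 1) + 11 = 2·3j + 14, which is even.

Equivalent; both directions hold.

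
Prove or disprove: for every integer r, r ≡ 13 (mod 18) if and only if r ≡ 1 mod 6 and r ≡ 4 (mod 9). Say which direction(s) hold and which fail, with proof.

[⇒] Suppose r ≡ 13 (mod 18); write r = 18j + 13. Since 6 ∣ 18, reducing mod 6 gives r ≡ 13 ≡ 1 (mod 6); since 9 ∣ 18, reducing mod 9 gives r ≡ 13 ≡ 4 (mod 9).

[⇐] Conversely, if r ≡ 1 (mod 6) and r ≡ 4 (mod 9), then by the Chinese remainder theorem r ≡ 13 (mod 18). This is exactly r ≡ 13 (mod 18).

Both directions hold.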